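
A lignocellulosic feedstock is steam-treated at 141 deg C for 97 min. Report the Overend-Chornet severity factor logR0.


logR0 = log10(t * exp((T - 100) / 14.75))
= log10(97 * exp((141 - 100) / 14.75))
= 3.1940

3.1940


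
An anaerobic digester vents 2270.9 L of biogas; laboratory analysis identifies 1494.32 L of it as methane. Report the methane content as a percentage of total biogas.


CH4% = V_CH4 / V_total * 100
= 1494.32 / 2270.9 * 100
= 65.8030%

65.8030%


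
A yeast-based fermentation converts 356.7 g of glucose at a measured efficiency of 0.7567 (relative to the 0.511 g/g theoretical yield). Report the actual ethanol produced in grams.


Actual ethanol: m = 0.511 * 356.7 * 0.7567
m = 137.9265 g

137.9265 g


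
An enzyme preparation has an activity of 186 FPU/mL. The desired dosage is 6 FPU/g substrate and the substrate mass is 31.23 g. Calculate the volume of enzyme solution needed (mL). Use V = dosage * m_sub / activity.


V = dosage * m_sub / activity
V = 6 * 31.23 / 186
V = 1.0074 mL

1.0074 mL


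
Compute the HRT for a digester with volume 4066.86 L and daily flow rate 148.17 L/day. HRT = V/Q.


HRT = V / Q
= 4066.86 / 148.17
= 27.4473 days

27.4473 days


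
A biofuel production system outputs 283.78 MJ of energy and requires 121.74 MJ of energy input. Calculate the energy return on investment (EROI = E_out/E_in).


EROI = E_out / E_in
= 283.78 / 121.74
= 2.3310

2.3310


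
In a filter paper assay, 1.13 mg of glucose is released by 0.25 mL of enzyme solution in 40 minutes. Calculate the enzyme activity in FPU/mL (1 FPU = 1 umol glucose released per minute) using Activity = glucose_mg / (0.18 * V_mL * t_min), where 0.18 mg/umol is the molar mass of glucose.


Activity = glucose_mg / (0.18 mg/umol * V_mL * t_min)
= 1.13 / (0.18 * 0.25 * 40)
= 0.6278 FPU/mL

0.6278 FPU/mL


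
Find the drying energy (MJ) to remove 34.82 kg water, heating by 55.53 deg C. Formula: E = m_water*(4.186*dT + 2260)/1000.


E = m_water * (4.186 * dT + 2260) / 1000
= 34.82 * (4.186 * 55.53 + 2260) / 1000
= 86.7871 MJ

86.7871 MJ


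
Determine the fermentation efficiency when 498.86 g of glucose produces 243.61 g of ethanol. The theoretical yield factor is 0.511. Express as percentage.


Fermentation efficiency = (actual / (0.511 * glucose)) * 100
= (243.61 / (0.511 * 498.86)) * 100
= 95.5643%

95.5643%


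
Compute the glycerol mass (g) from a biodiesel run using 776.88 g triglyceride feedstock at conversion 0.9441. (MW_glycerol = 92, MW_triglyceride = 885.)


glycerol = oil * conv * (92/885)
= 776.88 * 0.9441 * 92 / 885
= 76.2459 g

76.2459 g


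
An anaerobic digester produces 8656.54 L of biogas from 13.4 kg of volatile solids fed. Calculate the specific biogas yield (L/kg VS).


Y = V / VS
= 8656.54 / 13.4
= 646.0104 L/kg VS

646.0104 L/kg VS


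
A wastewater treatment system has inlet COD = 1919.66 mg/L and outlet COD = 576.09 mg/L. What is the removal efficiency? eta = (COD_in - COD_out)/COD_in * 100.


eta = (COD_in - COD_out) / COD_in * 100
= (1919.66 - 576.09) / 1919.66 * 100
= 69.9900%

69.9900%


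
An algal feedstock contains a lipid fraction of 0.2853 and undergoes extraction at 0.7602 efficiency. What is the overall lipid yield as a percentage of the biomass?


Y = lipid_content * extraction_eff * 100
= 0.2853 * 0.7602 * 100
= 21.6885%

21.6885%


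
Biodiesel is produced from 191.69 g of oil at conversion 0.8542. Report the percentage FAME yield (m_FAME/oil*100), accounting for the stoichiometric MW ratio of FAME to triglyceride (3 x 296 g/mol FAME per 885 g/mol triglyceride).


m_FAME = oil * conv * (3 * 296 / 885) = oil * conv * (888/885)
= 191.69 * 0.8542 * 888 / 885
= 164.2967 g
Y = m_FAME / oil * 100 = conv * (888/885) * 100
= 0.8542 * 888 / 885 * 100
= 85.71%

85.71%


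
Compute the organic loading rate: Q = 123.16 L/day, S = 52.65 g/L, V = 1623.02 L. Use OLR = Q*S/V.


OLR = Q * S / V
= 123.16 * 52.65 / 1623.02
= 3.9953 g/L/day

3.9953 g/L/day


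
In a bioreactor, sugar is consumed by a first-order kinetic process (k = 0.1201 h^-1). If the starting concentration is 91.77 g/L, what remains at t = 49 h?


S = S0 * exp(-k * t)
S = 91.77 * exp(-0.1201 * 49)
S = 0.2552 g/L

0.2552 g/L


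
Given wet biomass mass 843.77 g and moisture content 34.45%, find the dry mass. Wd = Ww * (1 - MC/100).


Wd = Ww * (1 - MC/100)
= 843.77 * (1 - 34.45/100)
= 553.0912 g

553.0912 g


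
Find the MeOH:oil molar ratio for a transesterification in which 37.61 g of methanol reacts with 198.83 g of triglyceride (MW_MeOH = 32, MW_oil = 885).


Molar ratio = n_MeOH / n_oil = (MeOH/32) / (oil/885) = (MeOH * 885) / (32 * oil)
= (37.61 * 885) / (32 * 198.83)
= 5.2314

5.2314


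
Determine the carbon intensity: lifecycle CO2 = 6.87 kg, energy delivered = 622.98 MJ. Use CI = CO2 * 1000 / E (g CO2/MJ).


CI = CO2 * 1000 / E
= 6.87 * 1000 / 622.98
= 11.0276 g CO2/MJ

11.0276 g CO2/MJ


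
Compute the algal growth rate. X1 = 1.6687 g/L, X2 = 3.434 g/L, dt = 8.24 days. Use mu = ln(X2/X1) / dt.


mu = ln(X2/X1) / dt
= ln(3.434/1.6687) / 8.24
= 0.0876 per day

0.0876 per day


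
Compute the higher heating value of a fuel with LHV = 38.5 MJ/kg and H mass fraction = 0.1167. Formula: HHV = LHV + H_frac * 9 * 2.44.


HHV = LHV + H_frac * 9 * 2.44
= 38.5 + 0.1167 * 9 * 2.44
= 41.0627 MJ/kg

41.0627 MJ/kg


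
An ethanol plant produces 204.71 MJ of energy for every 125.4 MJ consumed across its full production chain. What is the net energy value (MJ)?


NEV = E_out - E_in
= 204.71 - 125.4
= 79.3100 MJ

79.3100 MJ


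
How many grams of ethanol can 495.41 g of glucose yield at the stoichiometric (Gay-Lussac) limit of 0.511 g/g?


Theoretical ethanol yield: m_EtOH = 0.511 * m_glucose
m_EtOH = 0.511 * 495.41 = 253.1545 g

253.1545 g


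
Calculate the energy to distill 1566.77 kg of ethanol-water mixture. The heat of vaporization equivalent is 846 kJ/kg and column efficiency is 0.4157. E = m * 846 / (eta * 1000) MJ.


E = m * 846 / (eta * 1000)
= 1566.77 * 846 / (0.4157 * 1000)
= 3188.5673 MJ

3188.5673 MJ


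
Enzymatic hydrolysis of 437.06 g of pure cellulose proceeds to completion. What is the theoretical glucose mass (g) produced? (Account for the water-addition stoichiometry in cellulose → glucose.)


glucose = cellulose * 180/162
= 437.06 * 180/162
= 485.6222 g

485.6222 g


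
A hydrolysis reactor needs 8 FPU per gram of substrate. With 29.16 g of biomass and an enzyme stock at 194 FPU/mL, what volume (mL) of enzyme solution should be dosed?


V = dosage * m_sub / activity
V = 8 * 29.16 / 194
V = 1.2025 mL

1.2025 mL


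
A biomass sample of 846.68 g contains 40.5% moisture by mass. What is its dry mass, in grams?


Wd = Ww * (1 - MC/100)
= 846.68 * (1 - 40.5/100)
= 503.7746 g

503.7746 g


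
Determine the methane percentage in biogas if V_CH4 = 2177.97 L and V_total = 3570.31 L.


CH4% = V_CH4 / V_total * 100
= 2177.97 / 3570.31 * 100
= 61.0023%

61.0023%


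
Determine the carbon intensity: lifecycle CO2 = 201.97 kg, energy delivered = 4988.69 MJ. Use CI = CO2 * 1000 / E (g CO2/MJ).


CI = CO2 * 1000 / E
= 201.97 * 1000 / 4988.69
= 40.4856 g CO2/MJ

40.4856 g CO2/MJ


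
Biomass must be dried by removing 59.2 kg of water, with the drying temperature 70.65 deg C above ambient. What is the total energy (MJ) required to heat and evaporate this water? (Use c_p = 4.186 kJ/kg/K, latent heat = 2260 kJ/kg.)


E = m_water * (4.186 * dT + 2260) / 1000
= 59.2 * (4.186 * 70.65 + 2260) / 1000
= 151.2999 MJ

151.2999 MJ


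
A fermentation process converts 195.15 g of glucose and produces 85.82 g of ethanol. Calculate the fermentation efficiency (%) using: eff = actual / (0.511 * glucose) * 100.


Fermentation efficiency = (actual / (0.511 * glucose)) * 100
= (85.82 / (0.511 * 195.15)) * 100
= 86.0595%

86.0595%


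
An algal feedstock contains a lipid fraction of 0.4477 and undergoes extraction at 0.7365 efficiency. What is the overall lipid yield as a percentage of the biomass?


Y = lipid_content * extraction_eff * 100
= 0.4477 * 0.7365 * 100
= 32.9731%

32.9731%


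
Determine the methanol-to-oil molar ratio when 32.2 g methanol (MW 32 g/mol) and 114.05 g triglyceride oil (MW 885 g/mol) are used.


Molar ratio = n_MeOH / n_oil = (MeOH/32) / (oil/885) = (MeOH * 885) / (32 * oil)
= (32.2 * 885) / (32 * 114.05)
= 7.8083

7.8083


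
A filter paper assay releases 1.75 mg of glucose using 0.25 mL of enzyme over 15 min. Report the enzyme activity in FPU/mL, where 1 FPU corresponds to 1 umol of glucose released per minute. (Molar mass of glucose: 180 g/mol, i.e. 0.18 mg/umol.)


Activity = glucose_mg / (0.18 mg/umol * V_mL * t_min)
= 1.75 / (0.18 * 0.25 * 15)
= 2.5926 FPU/mL

2.5926 FPU/mL


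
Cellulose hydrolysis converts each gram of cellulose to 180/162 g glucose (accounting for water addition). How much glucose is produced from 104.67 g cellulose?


glucose = cellulose * 180/162
= 104.67 * 180/162
= 116.3000 g

116.3000 g


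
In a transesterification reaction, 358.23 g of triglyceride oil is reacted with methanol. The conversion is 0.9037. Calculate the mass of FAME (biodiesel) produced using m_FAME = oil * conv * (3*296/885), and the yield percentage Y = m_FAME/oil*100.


m_FAME = oil * conv * (3 * 296 / 885) = oil * conv * (888/885)
= 358.23 * 0.9037 * 888 / 885
= 324.8298 g
Y = m_FAME / oil * 100 = conv * (888/885) * 100
= 0.9037 * 888 / 885 * 100
= 90.68%

324.8298 g FAME; Y = 90.68%


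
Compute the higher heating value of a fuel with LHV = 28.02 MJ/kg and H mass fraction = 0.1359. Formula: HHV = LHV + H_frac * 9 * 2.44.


HHV = LHV + H_frac * 9 * 2.44
= 28.02 + 0.1359 * 9 * 2.44
= 31.0044 MJ/kg

31.0044 MJ/kg


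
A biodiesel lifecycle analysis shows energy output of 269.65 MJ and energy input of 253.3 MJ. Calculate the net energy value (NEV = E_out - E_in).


NEV = E_out - E_in
= 269.65 - 253.3
= 16.3500 MJ

16.3500 MJ


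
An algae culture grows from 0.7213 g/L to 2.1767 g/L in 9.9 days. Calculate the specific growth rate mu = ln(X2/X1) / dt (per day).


mu = ln(X2/X1) / dt
= ln(2.1767/0.7213) / 9.9
= 0.1116 per day

0.1116 per day


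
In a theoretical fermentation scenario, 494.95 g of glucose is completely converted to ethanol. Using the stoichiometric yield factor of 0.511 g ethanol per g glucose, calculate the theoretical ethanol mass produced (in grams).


Theoretical ethanol yield: m_EtOH = 0.511 * m_glucose
m_EtOH = 0.511 * 494.95 = 252.9195 g

252.9195 g


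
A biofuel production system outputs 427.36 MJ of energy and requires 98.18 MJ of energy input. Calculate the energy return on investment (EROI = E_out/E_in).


EROI = E_out / E_in
= 427.36 / 98.18
= 4.3528

4.3528


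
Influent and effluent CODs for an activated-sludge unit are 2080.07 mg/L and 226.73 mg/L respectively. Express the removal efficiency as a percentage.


eta = (COD_in - COD_out) / COD_in * 100
= (2080.07 - 226.73) / 2080.07 * 100
= 89.0999%

89.0999%


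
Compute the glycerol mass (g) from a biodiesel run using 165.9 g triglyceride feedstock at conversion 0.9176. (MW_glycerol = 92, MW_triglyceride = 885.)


glycerol = oil * conv * (92/885)
= 165.9 * 0.9176 * 92 / 885
= 15.8250 g

15.8250 g


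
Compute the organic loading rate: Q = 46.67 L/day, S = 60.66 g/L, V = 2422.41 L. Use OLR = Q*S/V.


OLR = Q * S / V
= 46.67 * 60.66 / 2422.41
= 1.1687 g/L/day

1.1687 g/L/day


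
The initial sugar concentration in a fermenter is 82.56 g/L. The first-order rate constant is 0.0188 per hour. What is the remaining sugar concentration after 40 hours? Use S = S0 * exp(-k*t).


S = S0 * exp(-k * t)
S = 82.56 * exp(-0.0188 * 40)
S = 38.9207 g/L

38.9207 g/L


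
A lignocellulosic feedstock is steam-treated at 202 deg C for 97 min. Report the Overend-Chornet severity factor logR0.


logR0 = log10(t * exp((T - 100) / 14.75))
= log10(97 * exp((202 - 100) / 14.75))
= 4.9900

4.9900


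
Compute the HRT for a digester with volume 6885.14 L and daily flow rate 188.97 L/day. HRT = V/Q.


HRT = V / Q
= 6885.14 / 188.97
= 36.4351 days

36.4351 days


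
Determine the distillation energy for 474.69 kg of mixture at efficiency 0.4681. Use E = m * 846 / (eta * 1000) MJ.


E = m * 846 / (eta * 1000)
= 474.69 * 846 / (0.4681 * 1000)
= 857.9101 MJ

857.9101 MJ


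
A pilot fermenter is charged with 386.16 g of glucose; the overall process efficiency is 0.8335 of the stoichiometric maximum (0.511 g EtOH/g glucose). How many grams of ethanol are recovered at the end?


Actual ethanol: m = 0.511 * 386.16 * 0.8335
m = 164.4727 g

164.4727 g


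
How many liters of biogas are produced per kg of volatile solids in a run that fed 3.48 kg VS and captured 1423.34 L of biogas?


Y = V / VS
= 1423.34 / 3.48
= 409.0057 L/kg VS

409.0057 L/kg VS


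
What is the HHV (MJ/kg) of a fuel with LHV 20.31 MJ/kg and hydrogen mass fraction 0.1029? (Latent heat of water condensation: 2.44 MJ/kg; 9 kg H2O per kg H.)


HHV = LHV + H_frac * 9 * 2.44
= 20.31 + 0.1029 * 9 * 2.44
= 22.5697 MJ/kg

22.5697 MJ/kg


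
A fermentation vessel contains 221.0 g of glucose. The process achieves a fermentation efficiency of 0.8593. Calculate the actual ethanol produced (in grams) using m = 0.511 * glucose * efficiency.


Actual ethanol: m = 0.511 * 221.0 * 0.8593
m = 97.0416 g

97.0416 g


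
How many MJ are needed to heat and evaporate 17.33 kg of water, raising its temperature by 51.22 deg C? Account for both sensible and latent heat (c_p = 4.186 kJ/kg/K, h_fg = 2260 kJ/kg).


E = m_water * (4.186 * dT + 2260) / 1000
= 17.33 * (4.186 * 51.22 + 2260) / 1000
= 42.8815 MJ

42.8815 MJ


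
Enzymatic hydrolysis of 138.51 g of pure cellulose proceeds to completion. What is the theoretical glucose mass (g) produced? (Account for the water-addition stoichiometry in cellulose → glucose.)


glucose = cellulose * 180/162
= 138.51 * 180/162
= 153.9000 g

153.9000 g


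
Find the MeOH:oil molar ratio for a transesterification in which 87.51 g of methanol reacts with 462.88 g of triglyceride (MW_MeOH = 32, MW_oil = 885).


Molar ratio = n_MeOH / n_oil = (MeOH/32) / (oil/885) = (MeOH * 885) / (32 * oil)
= (87.51 * 885) / (32 * 462.88)
= 5.2286

5.2286


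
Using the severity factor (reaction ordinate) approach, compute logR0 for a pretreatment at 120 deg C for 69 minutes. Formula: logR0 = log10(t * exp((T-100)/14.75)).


logR0 = log10(t * exp((T - 100) / 14.75))
= log10(69 * exp((120 - 100) / 14.75))
= 2.4277

2.4277


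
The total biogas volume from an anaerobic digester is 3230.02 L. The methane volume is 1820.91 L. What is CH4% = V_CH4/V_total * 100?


CH4% = V_CH4 / V_total * 100
= 1820.91 / 3230.02 * 100
= 56.3746%

56.3746%


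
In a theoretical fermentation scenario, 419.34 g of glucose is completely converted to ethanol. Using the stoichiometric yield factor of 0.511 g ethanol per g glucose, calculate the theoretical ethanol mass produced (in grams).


Theoretical ethanol yield: m_EtOH = 0.511 * m_glucose
m_EtOH = 0.511 * 419.34 = 214.2827 g

214.2827 g


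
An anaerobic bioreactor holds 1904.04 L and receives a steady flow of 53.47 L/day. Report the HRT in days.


HRT = V / Q
= 1904.04 / 53.47
= 35.6095 days

35.6095 days


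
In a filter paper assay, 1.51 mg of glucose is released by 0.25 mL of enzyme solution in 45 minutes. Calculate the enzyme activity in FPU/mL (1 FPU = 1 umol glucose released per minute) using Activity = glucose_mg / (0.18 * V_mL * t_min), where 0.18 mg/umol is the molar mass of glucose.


Activity = glucose_mg / (0.18 mg/umol * V_mL * t_min)
= 1.51 / (0.18 * 0.25 * 45)
= 0.7457 FPU/mL

0.7457 FPU/mL


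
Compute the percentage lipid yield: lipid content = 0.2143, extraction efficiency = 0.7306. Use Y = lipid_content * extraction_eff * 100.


Y = lipid_content * extraction_eff * 100
= 0.2143 * 0.7306 * 100
= 15.6568%

15.6568%


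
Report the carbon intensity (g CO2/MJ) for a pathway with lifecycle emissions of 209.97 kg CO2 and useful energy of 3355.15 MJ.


CI = CO2 * 1000 / E
= 209.97 * 1000 / 3355.15
= 62.5814 g CO2/MJ

62.5814 g CO2/MJ


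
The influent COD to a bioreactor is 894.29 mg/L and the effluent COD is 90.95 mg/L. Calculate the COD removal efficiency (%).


eta = (COD_in - COD_out) / COD_in * 100
= (894.29 - 90.95) / 894.29 * 100
= 89.8299%

89.8299%


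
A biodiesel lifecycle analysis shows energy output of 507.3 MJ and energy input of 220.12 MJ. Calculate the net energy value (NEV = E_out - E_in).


NEV = E_out - E_in
= 507.3 - 220.12
= 287.1800 MJ

287.1800 MJ


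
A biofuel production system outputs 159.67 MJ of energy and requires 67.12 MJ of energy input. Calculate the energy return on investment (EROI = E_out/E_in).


EROI = E_out / E_in
= 159.67 / 67.12
= 2.3789

2.3789


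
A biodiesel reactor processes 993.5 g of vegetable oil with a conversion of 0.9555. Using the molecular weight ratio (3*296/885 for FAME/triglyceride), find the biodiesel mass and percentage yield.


m_FAME = oil * conv * (3 * 296 / 885) = oil * conv * (888/885)
= 993.5 * 0.9555 * 888 / 885
= 952.5072 g
Y = m_FAME / oil * 100 = conv * (888/885) * 100
= 0.9555 * 888 / 885 * 100
= 95.87%

952.5072 g FAME; Y = 95.87%


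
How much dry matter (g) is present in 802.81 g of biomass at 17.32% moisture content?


Wd = Ww * (1 - MC/100)
= 802.81 * (1 - 17.32/100)
= 663.7633 g

663.7633 g


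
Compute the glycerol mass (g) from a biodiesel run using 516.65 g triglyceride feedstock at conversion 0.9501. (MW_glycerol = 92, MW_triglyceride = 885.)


glycerol = oil * conv * (92/885)
= 516.65 * 0.9501 * 92 / 885
= 51.0282 g

51.0282 g


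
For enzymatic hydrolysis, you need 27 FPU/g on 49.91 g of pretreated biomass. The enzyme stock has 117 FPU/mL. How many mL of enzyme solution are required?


V = dosage * m_sub / activity
V = 27 * 49.91 / 117
V = 11.5177 mL

11.5177 mL


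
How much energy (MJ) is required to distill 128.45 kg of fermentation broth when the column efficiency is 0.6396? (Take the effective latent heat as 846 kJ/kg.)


E = m * 846 / (eta * 1000)
= 128.45 * 846 / (0.6396 * 1000)
= 169.9010 MJ

169.9010 MJ


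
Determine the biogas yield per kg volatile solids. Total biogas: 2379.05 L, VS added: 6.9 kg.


Y = V / VS
= 2379.05 / 6.9
= 344.7899 L/kg VS

344.7899 L/kg VS


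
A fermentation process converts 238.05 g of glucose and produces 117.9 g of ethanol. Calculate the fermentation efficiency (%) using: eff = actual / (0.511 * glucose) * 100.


Fermentation efficiency = (actual / (0.511 * glucose)) * 100
= (117.9 / (0.511 * 238.05)) * 100
= 96.9225%

96.9225%


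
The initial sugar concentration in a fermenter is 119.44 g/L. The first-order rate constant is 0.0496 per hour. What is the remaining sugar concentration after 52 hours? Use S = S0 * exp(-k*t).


S = S0 * exp(-k * t)
S = 119.44 * exp(-0.0496 * 52)
S = 9.0577 g/L

9.0577 g/L


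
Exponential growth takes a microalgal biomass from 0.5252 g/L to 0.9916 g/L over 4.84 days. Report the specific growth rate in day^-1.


mu = ln(X2/X1) / dt
= ln(0.9916/0.5252) / 4.84
= 0.1313 per day

0.1313 per day


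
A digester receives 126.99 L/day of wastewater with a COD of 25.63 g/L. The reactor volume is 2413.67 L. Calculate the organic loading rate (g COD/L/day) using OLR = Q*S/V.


OLR = Q * S / V
= 126.99 * 25.63 / 2413.67
= 1.3485 g/L/day

1.3485 g/L/day


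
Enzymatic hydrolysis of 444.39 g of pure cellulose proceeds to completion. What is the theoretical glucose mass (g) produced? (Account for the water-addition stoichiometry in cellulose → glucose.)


glucose = cellulose * 180/162
= 444.39 * 180/162
= 493.7667 g

493.7667 g


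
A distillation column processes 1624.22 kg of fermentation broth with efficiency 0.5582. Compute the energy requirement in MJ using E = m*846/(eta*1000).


E = m * 846 / (eta * 1000)
= 1624.22 * 846 / (0.5582 * 1000)
= 2461.6448 MJ

2461.6448 MJ


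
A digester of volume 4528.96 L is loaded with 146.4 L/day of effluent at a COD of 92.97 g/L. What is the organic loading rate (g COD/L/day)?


OLR = Q * S / V
= 146.4 * 92.97 / 4528.96
= 3.0053 g/L/day

3.0053 g/L/day


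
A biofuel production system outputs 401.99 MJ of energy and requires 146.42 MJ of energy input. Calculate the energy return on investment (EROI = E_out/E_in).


EROI = E_out / E_in
= 401.99 / 146.42
= 2.7455

2.7455


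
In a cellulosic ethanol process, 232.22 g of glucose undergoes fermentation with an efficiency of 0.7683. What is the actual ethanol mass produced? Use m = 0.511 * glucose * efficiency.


Actual ethanol: m = 0.511 * 232.22 * 0.7683
m = 91.1699 g

91.1699 g


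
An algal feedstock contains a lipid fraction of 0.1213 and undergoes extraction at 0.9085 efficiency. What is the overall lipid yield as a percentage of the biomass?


Y = lipid_content * extraction_eff * 100
= 0.1213 * 0.9085 * 100
= 11.0201%

11.0201%


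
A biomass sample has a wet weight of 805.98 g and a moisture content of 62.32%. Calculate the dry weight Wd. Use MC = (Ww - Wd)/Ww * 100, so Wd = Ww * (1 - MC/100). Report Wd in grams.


Wd = Ww * (1 - MC/100)
= 805.98 * (1 - 62.32/100)
= 303.6933 g

303.6933 g


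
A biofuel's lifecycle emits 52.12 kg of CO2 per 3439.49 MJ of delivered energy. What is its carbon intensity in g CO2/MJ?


CI = CO2 * 1000 / E
= 52.12 * 1000 / 3439.49
= 15.1534 g CO2/MJ

15.1534 g CO2/MJ


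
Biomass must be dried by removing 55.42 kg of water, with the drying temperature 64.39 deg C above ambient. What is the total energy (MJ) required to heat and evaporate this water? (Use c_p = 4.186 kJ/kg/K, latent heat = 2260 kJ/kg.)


E = m_water * (4.186 * dT + 2260) / 1000
= 55.42 * (4.186 * 64.39 + 2260) / 1000
= 140.1869 MJ

140.1869 MJ


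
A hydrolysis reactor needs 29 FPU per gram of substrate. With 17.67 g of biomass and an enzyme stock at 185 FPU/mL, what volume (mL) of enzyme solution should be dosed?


V = dosage * m_sub / activity
V = 29 * 17.67 / 185
V = 2.7699 mL

2.7699 mL


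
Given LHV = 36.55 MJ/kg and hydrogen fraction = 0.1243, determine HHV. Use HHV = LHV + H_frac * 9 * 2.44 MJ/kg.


HHV = LHV + H_frac * 9 * 2.44
= 36.55 + 0.1243 * 9 * 2.44
= 39.2796 MJ/kg

39.2796 MJ/kg


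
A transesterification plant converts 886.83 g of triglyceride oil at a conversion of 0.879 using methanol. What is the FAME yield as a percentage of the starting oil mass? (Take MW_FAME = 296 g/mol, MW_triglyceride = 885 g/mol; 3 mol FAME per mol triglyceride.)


m_FAME = oil * conv * (3 * 296 / 885) = oil * conv * (888/885)
= 886.83 * 0.879 * 888 / 885
= 782.1660 g
Y = m_FAME / oil * 100 = conv * (888/885) * 100
= 0.879 * 888 / 885 * 100
= 88.20%

88.20%


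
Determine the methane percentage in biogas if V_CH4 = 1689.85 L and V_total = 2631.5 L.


CH4% = V_CH4 / V_total * 100
= 1689.85 / 2631.5 * 100
= 64.2162%

64.2162%


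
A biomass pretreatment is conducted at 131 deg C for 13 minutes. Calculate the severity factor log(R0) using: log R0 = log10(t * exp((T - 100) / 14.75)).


logR0 = log10(t * exp((T - 100) / 14.75))
= log10(13 * exp((131 - 100) / 14.75))
= 2.0267

2.0267


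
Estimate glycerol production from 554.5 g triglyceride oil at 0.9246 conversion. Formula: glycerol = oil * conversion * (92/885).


glycerol = oil * conv * (92/885)
= 554.5 * 0.9246 * 92 / 885
= 53.2967 g

53.2967 g


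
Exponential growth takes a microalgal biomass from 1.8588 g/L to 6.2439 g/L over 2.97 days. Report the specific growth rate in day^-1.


mu = ln(X2/X1) / dt
= ln(6.2439/1.8588) / 2.97
= 0.4080 per day

0.4080 per day


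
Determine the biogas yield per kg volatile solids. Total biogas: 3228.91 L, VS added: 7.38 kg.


Y = V / VS
= 3228.91 / 7.38
= 437.5217 L/kg VS

437.5217 L/kg VS


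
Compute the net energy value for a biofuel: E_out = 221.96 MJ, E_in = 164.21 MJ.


NEV = E_out - E_in
= 221.96 - 164.21
= 57.7500 MJ

57.7500 MJ


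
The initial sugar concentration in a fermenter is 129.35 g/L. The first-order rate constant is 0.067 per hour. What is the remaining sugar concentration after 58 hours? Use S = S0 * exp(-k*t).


S = S0 * exp(-k * t)
S = 129.35 * exp(-0.067 * 58)
S = 2.6552 g/L

2.6552 g/L


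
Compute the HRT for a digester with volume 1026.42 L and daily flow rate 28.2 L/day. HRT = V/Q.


HRT = V / Q
= 1026.42 / 28.2
= 36.3979 days

36.3979 days


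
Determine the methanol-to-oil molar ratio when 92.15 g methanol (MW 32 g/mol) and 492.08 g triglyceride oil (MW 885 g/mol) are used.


Molar ratio = n_MeOH / n_oil = (MeOH/32) / (oil/885) = (MeOH * 885) / (32 * oil)
= (92.15 * 885) / (32 * 492.08)
= 5.1791

5.1791


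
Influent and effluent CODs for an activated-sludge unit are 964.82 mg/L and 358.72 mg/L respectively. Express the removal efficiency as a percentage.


eta = (COD_in - COD_out) / COD_in * 100
= (964.82 - 358.72) / 964.82 * 100
= 62.8200%

62.8200%


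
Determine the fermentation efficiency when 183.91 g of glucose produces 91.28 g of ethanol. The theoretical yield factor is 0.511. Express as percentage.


Fermentation efficiency = (actual / (0.511 * glucose)) * 100
= (91.28 / (0.511 * 183.91)) * 100
= 97.1291%

97.1291%


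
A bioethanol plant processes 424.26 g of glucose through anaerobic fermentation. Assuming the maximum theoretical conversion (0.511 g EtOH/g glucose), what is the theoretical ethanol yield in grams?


Theoretical ethanol yield: m_EtOH = 0.511 * m_glucose
m_EtOH = 0.511 * 424.26 = 216.7969 g

216.7969 g


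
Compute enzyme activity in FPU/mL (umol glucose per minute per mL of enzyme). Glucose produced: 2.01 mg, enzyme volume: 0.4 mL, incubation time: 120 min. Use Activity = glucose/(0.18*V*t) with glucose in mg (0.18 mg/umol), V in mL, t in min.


Activity = glucose_mg / (0.18 mg/umol * V_mL * t_min)
= 2.01 / (0.18 * 0.4 * 120)
= 0.2326 FPU/mL

0.2326 FPU/mL


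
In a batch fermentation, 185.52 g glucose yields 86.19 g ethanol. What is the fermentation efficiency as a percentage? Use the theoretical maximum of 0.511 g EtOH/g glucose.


Fermentation efficiency = (actual / (0.511 * glucose)) * 100
= (86.19 / (0.511 * 185.52)) * 100
= 90.9170%

90.9170%


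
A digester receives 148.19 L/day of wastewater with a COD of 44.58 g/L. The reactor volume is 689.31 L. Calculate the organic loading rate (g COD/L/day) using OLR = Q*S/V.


OLR = Q * S / V
= 148.19 * 44.58 / 689.31
= 9.5839 g/L/day

9.5839 g/L/day


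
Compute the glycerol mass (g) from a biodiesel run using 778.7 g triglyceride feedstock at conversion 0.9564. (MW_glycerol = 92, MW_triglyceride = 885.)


glycerol = oil * conv * (92/885)
= 778.7 * 0.9564 * 92 / 885
= 77.4202 g

77.4202 g


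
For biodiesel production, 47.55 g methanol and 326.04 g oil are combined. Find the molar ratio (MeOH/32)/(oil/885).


Molar ratio = n_MeOH / n_oil = (MeOH/32) / (oil/885) = (MeOH * 885) / (32 * oil)
= (47.55 * 885) / (32 * 326.04)
= 4.0334

4.0334


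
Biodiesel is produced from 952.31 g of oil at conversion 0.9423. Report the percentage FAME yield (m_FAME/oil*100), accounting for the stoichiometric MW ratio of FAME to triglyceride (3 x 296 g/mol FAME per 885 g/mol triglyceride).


m_FAME = oil * conv * (3 * 296 / 885) = oil * conv * (888/885)
= 952.31 * 0.9423 * 888 / 885
= 900.4036 g
Y = m_FAME / oil * 100 = conv * (888/885) * 100
= 0.9423 * 888 / 885 * 100
= 94.55%

94.55%


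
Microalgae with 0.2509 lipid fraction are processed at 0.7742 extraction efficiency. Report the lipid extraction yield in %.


Y = lipid_content * extraction_eff * 100
= 0.2509 * 0.7742 * 100
= 19.4247%

19.4247%


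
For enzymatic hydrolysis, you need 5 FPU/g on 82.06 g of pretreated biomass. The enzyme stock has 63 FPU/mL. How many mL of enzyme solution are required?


V = dosage * m_sub / activity
V = 5 * 82.06 / 63
V = 6.5127 mL

6.5127 mL


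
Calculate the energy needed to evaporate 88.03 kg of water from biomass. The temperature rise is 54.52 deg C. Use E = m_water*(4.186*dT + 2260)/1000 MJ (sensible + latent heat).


E = m_water * (4.186 * dT + 2260) / 1000
= 88.03 * (4.186 * 54.52 + 2260) / 1000
= 219.0381 MJ

219.0381 MJ


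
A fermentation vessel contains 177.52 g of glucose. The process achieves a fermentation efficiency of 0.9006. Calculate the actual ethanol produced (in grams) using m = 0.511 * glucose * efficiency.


Actual ethanol: m = 0.511 * 177.52 * 0.9006
m = 81.6959 g

81.6959 g


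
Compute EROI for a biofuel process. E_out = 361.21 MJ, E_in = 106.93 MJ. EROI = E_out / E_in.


EROI = E_out / E_in
= 361.21 / 106.93
= 3.3780

3.3780


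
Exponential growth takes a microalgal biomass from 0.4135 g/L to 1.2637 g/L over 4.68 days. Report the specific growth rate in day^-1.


mu = ln(X2/X1) / dt
= ln(1.2637/0.4135) / 4.68
= 0.2387 per day

0.2387 per day


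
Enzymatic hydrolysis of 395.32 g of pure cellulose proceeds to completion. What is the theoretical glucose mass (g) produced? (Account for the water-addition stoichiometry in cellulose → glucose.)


glucose = cellulose * 180/162
= 395.32 * 180/162
= 439.2444 g

439.2444 g


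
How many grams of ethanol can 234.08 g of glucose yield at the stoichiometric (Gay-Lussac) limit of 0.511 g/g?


Theoretical ethanol yield: m_EtOH = 0.511 * m_glucose
m_EtOH = 0.511 * 234.08 = 119.6149 g

119.6149 g


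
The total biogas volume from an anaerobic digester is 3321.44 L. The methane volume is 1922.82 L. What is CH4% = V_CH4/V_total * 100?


CH4% = V_CH4 / V_total * 100
= 1922.82 / 3321.44 * 100
= 57.8912%

57.8912%


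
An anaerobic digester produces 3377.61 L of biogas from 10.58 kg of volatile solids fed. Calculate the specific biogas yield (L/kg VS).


Y = V / VS
= 3377.61 / 10.58
= 319.2448 L/kg VS

319.2448 L/kg VS


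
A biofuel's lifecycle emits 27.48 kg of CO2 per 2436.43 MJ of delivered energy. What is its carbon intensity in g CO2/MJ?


CI = CO2 * 1000 / E
= 27.48 * 1000 / 2436.43
= 11.2788 g CO2/MJ

11.2788 g CO2/MJ


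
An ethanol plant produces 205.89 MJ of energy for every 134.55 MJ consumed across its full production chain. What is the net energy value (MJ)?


NEV = E_out - E_in
= 205.89 - 134.55
= 71.3400 MJ

71.3400 MJ


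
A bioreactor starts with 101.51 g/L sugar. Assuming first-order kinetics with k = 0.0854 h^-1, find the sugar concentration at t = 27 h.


S = S0 * exp(-k * t)
S = 101.51 * exp(-0.0854 * 27)
S = 10.1184 g/L

10.1184 g/L


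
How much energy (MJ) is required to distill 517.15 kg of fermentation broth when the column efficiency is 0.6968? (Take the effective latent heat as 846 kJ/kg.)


E = m * 846 / (eta * 1000)
= 517.15 * 846 / (0.6968 * 1000)
= 627.8830 MJ

627.8830 MJ


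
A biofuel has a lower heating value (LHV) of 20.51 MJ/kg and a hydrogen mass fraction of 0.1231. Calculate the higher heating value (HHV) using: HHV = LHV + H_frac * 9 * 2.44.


HHV = LHV + H_frac * 9 * 2.44
= 20.51 + 0.1231 * 9 * 2.44
= 23.2133 MJ/kg

23.2133 MJ/kg


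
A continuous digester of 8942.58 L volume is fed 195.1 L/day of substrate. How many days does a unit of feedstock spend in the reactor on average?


HRT = V / Q
= 8942.58 / 195.1
= 45.8359 days

45.8359 days


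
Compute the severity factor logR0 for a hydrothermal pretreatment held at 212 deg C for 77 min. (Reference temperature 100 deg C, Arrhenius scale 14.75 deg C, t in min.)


logR0 = log10(t * exp((T - 100) / 14.75))
= log10(77 * exp((212 - 100) / 14.75))
= 5.1842

5.1842


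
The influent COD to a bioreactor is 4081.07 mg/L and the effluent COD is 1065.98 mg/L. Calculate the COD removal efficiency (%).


eta = (COD_in - COD_out) / COD_in * 100
= (4081.07 - 1065.98) / 4081.07 * 100
= 73.8799%

73.8799%


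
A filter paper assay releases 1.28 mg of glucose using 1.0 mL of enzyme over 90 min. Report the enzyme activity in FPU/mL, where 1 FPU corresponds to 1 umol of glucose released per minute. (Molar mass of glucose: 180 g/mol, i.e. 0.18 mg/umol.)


Activity = glucose_mg / (0.18 mg/umol * V_mL * t_min)
= 1.28 / (0.18 * 1.0 * 90)
= 0.0790 FPU/mL

0.0790 FPU/mL


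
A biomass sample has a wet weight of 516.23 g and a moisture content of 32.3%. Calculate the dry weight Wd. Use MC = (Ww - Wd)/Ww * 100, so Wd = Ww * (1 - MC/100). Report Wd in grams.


Wd = Ww * (1 - MC/100)
= 516.23 * (1 - 32.3/100)
= 349.4877 g

349.4877 g


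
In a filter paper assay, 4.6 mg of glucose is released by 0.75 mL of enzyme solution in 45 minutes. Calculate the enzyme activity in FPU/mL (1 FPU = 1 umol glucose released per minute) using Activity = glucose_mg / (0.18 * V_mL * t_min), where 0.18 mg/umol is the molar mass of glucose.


Activity = glucose_mg / (0.18 mg/umol * V_mL * t_min)
= 4.6 / (0.18 * 0.75 * 45)
= 0.7572 FPU/mL

0.7572 FPU/mL


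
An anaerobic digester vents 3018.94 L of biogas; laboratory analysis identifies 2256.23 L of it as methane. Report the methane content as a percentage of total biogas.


CH4% = V_CH4 / V_total * 100
= 2256.23 / 3018.94 * 100
= 74.7358%

74.7358%


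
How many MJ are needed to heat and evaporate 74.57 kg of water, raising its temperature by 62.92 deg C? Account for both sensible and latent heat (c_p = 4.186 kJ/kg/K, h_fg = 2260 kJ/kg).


E = m_water * (4.186 * dT + 2260) / 1000
= 74.57 * (4.186 * 62.92 + 2260) / 1000
= 188.1687 MJ

188.1687 MJ


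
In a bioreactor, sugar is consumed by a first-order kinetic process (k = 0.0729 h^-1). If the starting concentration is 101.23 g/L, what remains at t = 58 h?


S = S0 * exp(-k * t)
S = 101.23 * exp(-0.0729 * 58)
S = 1.4758 g/L

1.4758 g/L


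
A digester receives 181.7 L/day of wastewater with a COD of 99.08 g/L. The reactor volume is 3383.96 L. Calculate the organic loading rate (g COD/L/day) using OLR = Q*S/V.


OLR = Q * S / V
= 181.7 * 99.08 / 3383.96
= 5.3200 g/L/day

5.3200 g/L/day


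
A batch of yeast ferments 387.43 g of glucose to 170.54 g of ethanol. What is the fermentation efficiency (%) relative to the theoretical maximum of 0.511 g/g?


Fermentation efficiency = (actual / (0.511 * glucose)) * 100
= (170.54 / (0.511 * 387.43)) * 100
= 86.1414%

86.1414%


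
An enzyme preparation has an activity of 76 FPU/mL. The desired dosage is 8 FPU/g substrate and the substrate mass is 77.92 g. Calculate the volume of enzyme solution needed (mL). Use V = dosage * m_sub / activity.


V = dosage * m_sub / activity
V = 8 * 77.92 / 76
V = 8.2021 mL

8.2021 mL


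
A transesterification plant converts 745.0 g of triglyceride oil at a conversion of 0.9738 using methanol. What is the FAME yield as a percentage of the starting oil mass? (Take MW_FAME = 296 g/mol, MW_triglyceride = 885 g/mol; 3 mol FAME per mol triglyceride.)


m_FAME = oil * conv * (3 * 296 / 885) = oil * conv * (888/885)
= 745.0 * 0.9738 * 888 / 885
= 727.9403 g
Y = m_FAME / oil * 100 = conv * (888/885) * 100
= 0.9738 * 888 / 885 * 100
= 97.71%

97.71%


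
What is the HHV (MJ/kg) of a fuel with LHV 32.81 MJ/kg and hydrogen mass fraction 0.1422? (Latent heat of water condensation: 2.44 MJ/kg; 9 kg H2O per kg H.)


HHV = LHV + H_frac * 9 * 2.44
= 32.81 + 0.1422 * 9 * 2.44
= 35.9327 MJ/kg

35.9327 MJ/kg


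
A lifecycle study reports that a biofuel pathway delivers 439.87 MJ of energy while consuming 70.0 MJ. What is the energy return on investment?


EROI = E_out / E_in
= 439.87 / 70.0
= 6.2839

6.2839


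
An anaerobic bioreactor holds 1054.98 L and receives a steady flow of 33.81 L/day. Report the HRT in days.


HRT = V / Q
= 1054.98 / 33.81
= 31.2032 days

31.2032 days


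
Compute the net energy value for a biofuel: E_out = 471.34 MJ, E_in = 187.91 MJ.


NEV = E_out - E_in
= 471.34 - 187.91
= 283.4300 MJ

283.4300 MJ


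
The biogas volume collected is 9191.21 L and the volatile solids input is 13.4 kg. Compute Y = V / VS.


Y = V / VS
= 9191.21 / 13.4
= 685.9112 L/kg VS

685.9112 L/kg VS


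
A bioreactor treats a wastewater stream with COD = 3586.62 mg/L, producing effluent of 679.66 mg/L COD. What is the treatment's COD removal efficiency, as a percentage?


eta = (COD_in - COD_out) / COD_in * 100
= (3586.62 - 679.66) / 3586.62 * 100
= 81.0501%

81.0501%


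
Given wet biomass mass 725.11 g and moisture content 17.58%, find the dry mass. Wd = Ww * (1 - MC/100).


Wd = Ww * (1 - MC/100)
= 725.11 * (1 - 17.58/100)
= 597.6357 g

597.6357 g


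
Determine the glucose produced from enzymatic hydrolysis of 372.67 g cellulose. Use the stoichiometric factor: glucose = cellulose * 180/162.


glucose = cellulose * 180/162
= 372.67 * 180/162
= 414.0778 g

414.0778 g


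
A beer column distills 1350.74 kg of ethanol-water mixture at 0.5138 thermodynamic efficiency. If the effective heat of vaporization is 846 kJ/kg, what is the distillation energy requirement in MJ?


E = m * 846 / (eta * 1000)
= 1350.74 * 846 / (0.5138 * 1000)
= 2224.0678 MJ

2224.0678 MJ


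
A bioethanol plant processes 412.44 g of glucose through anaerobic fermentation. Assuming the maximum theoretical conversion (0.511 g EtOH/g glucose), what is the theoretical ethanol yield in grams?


Theoretical ethanol yield: m_EtOH = 0.511 * m_glucose
m_EtOH = 0.511 * 412.44 = 210.7568 g

210.7568 g


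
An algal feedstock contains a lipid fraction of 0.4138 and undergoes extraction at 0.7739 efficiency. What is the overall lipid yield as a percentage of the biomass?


Y = lipid_content * extraction_eff * 100
= 0.4138 * 0.7739 * 100
= 32.0240%

32.0240%


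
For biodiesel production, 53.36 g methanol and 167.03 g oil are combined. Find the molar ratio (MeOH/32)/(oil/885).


Molar ratio = n_MeOH / n_oil = (MeOH/32) / (oil/885) = (MeOH * 885) / (32 * oil)
= (53.36 * 885) / (32 * 167.03)
= 8.8352

8.8352


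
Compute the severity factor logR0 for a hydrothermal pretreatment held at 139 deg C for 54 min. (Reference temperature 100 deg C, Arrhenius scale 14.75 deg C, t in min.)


logR0 = log10(t * exp((T - 100) / 14.75))
= log10(54 * exp((139 - 100) / 14.75))
= 2.8807

2.8807


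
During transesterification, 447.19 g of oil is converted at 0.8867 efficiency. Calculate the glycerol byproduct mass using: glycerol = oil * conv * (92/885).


glycerol = oil * conv * (92/885)
= 447.19 * 0.8867 * 92 / 885
= 41.2205 g

41.2205 g


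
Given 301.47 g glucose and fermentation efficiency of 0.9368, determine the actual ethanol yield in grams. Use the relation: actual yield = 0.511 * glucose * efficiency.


Actual ethanol: m = 0.511 * 301.47 * 0.9368
m = 144.3151 g

144.3151 g


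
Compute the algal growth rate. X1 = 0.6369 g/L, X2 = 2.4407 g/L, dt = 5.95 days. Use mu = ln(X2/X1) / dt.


mu = ln(X2/X1) / dt
= ln(2.4407/0.6369) / 5.95
= 0.2258 per day

0.2258 per day


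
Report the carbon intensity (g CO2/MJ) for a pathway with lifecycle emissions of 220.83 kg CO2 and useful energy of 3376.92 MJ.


CI = CO2 * 1000 / E
= 220.83 * 1000 / 3376.92
= 65.3939 g CO2/MJ

65.3939 g CO2/MJ


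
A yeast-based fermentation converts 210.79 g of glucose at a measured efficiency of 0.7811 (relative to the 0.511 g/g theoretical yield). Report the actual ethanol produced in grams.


Actual ethanol: m = 0.511 * 210.79 * 0.7811
m = 84.1352 g

84.1352 g


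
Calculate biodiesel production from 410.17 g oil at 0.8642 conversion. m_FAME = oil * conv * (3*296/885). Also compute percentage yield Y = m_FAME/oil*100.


m_FAME = oil * conv * (3 * 296 / 885) = oil * conv * (888/885)
= 410.17 * 0.8642 * 888 / 885
= 355.6705 g
Y = m_FAME / oil * 100 = conv * (888/885) * 100
= 0.8642 * 888 / 885 * 100
= 86.71%

355.6705 g FAME; Y = 86.71%


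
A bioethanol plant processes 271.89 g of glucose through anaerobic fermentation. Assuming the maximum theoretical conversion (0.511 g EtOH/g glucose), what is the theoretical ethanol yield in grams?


Theoretical ethanol yield: m_EtOH = 0.511 * m_glucose
m_EtOH = 0.511 * 271.89 = 138.9358 g

138.9358 g
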